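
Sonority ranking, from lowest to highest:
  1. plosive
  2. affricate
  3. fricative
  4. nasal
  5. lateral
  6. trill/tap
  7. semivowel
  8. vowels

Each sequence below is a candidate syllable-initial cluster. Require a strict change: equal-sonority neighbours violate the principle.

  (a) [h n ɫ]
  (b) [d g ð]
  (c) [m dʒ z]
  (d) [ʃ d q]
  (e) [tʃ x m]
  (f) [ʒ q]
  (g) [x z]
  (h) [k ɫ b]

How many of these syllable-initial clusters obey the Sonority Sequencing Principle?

2

(a) sonority 3-4-5: well-formed.
(b) sonority 1-1-3: ill-formed.
(c) sonority 4-2-3: ill-formed.
(d) sonority 3-1-1: ill-formed.
(e) sonority 2-3-4: well-formed.
(f) sonority 3-1: ill-formed.
(g) sonority 3-3: ill-formed.
(h) sonority 1-5-1: ill-formed.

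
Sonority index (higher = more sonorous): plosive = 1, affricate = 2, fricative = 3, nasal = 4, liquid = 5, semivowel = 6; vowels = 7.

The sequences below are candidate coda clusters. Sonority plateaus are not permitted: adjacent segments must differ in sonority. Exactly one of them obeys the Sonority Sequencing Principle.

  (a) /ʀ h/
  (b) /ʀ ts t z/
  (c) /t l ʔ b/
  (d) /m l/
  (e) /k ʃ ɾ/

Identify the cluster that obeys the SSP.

a

(a) /ʀ h/: profile 5-3 — obeys.
(b) /ʀ ts t z/: profile 5-2-1-3 — violates.
(c) /t l ʔ b/: profile 1-5-1-1 — violates.
(d) /m l/: profile 4-5 — violates.
(e) /k ʃ ɾ/: profile 1-3-5 — violates.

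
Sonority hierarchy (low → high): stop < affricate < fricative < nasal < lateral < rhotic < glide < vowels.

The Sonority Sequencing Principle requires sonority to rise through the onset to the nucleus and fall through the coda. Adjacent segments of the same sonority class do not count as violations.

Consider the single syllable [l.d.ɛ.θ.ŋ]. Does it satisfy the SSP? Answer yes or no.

Onset: /l/ is a lateral (sonority 5), /d/ is a stop (sonority 1); then the nucleus /ɛ/ (sonority 8).
Onset profile 5-1-8 — does not rise throughout.
Coda: /θ/ is a fricative (sonority 3), /ŋ/ is a nasal (sonority 4).
Coda profile 8-3-4 — does not fall throughout.

no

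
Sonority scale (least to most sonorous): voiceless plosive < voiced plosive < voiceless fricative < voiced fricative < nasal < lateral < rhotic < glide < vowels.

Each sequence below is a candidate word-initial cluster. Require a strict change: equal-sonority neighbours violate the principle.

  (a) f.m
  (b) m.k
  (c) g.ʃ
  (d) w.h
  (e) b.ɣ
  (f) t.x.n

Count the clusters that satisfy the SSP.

(a) sonority 3-5: well-formed.
(b) sonority 5-1: ill-formed.
(c) sonority 2-3: well-formed.
(d) sonority 8-3: ill-formed.
(e) sonority 2-4: well-formed.
(f) sonority 1-3-5: well-formed.

4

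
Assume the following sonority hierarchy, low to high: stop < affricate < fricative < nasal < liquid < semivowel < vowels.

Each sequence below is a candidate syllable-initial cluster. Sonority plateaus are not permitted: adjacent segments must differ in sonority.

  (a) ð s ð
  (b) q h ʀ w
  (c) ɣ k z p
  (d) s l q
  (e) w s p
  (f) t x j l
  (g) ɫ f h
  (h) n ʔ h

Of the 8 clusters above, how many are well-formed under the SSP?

(a) 3-3-3 → violates
(b) 1-3-5-6 → obeys
(c) 3-1-3-1 → violates
(d) 3-5-1 → violates
(e) 6-3-1 → violates
(f) 1-3-6-5 → violates
(g) 5-3-3 → violates
(h) 4-1-3 → violates

1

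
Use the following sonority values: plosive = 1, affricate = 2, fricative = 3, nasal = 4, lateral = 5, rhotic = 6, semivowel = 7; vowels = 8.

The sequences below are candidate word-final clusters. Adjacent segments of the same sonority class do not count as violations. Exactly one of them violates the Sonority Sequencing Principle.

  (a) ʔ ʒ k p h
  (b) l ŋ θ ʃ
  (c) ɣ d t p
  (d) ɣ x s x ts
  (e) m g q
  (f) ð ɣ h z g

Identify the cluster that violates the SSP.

a

(a) sonority 1-3-1-1-3: ill-formed.
(b) sonority 5-4-3-3: well-formed.
(c) sonority 3-1-1-1: well-formed.
(d) sonority 3-3-3-3-2: well-formed.
(e) sonority 4-1-1: well-formed.
(f) sonority 3-3-3-3-1: well-formed.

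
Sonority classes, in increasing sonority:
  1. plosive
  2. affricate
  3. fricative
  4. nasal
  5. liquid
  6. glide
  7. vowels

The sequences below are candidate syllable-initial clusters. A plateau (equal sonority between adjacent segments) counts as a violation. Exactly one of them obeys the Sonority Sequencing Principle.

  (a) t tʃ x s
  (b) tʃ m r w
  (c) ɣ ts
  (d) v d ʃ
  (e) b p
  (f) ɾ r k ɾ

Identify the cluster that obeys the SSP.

(a) sonority 1-2-3-3: ill-formed.
(b) sonority 2-4-5-6: well-formed.
(c) sonority 3-2: ill-formed.
(d) sonority 3-1-3: ill-formed.
(e) sonority 1-1: ill-formed.
(f) sonority 5-5-1-5: ill-formed.

b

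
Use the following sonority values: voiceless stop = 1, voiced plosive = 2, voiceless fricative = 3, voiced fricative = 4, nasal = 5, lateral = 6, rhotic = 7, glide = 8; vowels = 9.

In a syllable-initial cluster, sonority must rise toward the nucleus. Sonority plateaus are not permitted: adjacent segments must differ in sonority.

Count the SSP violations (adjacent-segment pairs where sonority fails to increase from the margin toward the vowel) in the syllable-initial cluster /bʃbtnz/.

3

/b/: voiced plosive = 2.
/ʃ/: voiceless fricative = 3.
/b/: voiced plosive = 2.
/t/: voiceless stop = 1.
/n/: nasal = 5.
/z/: voiced fricative = 4.
/b/→/ʃ/: 2→3 (rises) — ok.
/ʃ/→/b/: 3→2 (does not rise) — violation.
/b/→/t/: 2→1 (does not rise) — violation.
/t/→/n/: 1→5 (rises) — ok.
/n/→/z/: 5→4 (does not rise) — violation.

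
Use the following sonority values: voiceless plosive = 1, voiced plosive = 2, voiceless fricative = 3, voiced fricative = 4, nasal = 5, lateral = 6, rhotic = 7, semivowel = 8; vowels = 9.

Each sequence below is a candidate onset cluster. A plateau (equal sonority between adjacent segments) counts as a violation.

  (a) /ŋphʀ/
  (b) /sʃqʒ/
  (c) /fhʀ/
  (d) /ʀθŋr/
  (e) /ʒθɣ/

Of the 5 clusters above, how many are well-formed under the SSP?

0

(a) /ŋphʀ/: profile 5-1-3-7 — violates.
(b) /sʃqʒ/: profile 3-3-1-4 — violates.
(c) /fhʀ/: profile 3-3-7 — violates.
(d) /ʀθŋr/: profile 7-3-5-7 — violates.
(e) /ʒθɣ/: profile 4-3-4 — violates.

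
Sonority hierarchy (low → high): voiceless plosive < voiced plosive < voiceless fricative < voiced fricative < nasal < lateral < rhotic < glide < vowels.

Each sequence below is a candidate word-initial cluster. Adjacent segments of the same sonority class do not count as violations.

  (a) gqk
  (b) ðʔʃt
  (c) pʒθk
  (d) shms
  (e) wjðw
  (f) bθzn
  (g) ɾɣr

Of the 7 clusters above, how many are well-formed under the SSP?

(a) gqk: profile 2-1-1 — violates.
(b) ðʔʃt: profile 4-1-3-1 — violates.
(c) pʒθk: profile 1-4-3-1 — violates.
(d) shms: profile 3-3-5-3 — violates.
(e) wjðw: profile 8-8-4-8 — violates.
(f) bθzn: profile 2-3-4-5 — obeys.
(g) ɾɣr: profile 7-4-7 — violates.

1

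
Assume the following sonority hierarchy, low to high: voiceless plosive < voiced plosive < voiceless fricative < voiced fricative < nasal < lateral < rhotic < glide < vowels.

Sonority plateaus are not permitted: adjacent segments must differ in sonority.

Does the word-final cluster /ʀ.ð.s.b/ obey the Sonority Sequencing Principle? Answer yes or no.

yes

/ʀ/ is a rhotic (sonority 7).
/ð/ is a voiced fricative (sonority 4).
/s/ is a voiceless fricative (sonority 3).
/b/ is a voiced plosive (sonority 2).
The profile 7-4-3-2 strictly falls, so the word-final cluster satisfies the SSP.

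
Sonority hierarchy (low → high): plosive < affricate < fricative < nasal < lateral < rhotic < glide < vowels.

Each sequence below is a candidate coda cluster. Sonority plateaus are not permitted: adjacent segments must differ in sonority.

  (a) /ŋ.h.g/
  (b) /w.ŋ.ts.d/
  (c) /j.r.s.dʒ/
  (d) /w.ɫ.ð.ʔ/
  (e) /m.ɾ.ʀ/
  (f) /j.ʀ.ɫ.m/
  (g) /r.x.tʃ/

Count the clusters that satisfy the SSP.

(a) 4-3-1 → obeys
(b) 7-4-2-1 → obeys
(c) 7-6-3-2 → obeys
(d) 7-5-3-1 → obeys
(e) 4-6-6 → violates
(f) 7-6-5-4 → obeys
(g) 6-3-2 → obeys

6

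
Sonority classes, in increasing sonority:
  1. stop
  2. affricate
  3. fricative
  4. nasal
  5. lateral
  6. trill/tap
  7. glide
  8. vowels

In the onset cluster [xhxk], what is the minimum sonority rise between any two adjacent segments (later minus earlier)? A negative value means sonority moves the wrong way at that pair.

-2

/x/ — fricative, sonority 3.
/h/ — fricative, sonority 3.
/x/ — fricative, sonority 3.
/k/ — stop, sonority 1.
/x/→/h/: change +0.
/h/→/x/: change +0.
/x/→/k/: change -2.
Minimum = -2.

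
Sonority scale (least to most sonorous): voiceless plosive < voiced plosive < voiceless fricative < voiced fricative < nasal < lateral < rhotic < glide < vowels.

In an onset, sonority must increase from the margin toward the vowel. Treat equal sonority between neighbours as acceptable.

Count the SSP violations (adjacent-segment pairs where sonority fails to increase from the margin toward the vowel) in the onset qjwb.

1

/q/: voiceless plosive = 1.
/j/: glide = 8.
/w/: glide = 8.
/b/: voiced plosive = 2.
/q/→/j/: 1→8 (rises) — ok.
/j/→/w/: 8→8 (plateau, allowed) — ok.
/w/→/b/: 8→2 (does not rise) — violation.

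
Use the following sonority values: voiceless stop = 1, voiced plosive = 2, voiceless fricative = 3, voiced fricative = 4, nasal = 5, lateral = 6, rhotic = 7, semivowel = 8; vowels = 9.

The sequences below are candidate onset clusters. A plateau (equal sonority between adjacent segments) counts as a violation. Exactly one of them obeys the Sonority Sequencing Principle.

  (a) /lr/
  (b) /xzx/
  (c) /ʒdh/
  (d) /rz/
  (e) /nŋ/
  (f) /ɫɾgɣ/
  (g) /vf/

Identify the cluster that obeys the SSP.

a

(a) sonority 6-7: well-formed.
(b) sonority 3-4-3: ill-formed.
(c) sonority 4-2-3: ill-formed.
(d) sonority 7-4: ill-formed.
(e) sonority 5-5: ill-formed.
(f) sonority 6-7-2-4: ill-formed.
(g) sonority 4-3: ill-formed.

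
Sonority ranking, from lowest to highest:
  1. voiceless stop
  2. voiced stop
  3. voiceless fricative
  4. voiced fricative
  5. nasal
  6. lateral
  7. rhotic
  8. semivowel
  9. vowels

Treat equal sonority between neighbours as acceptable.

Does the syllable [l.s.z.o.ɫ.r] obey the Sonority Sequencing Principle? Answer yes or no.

Onset: /l/ is a lateral (sonority 6), /s/ is a voiceless fricative (sonority 3), /z/ is a voiced fricative (sonority 4); then the nucleus /o/ (sonority 9).
Onset profile 6-3-4-9 — does not rise throughout.
Coda: /ɫ/ is a lateral (sonority 6), /r/ is a rhotic (sonority 7).
Coda profile 9-6-7 — does not fall throughout.

no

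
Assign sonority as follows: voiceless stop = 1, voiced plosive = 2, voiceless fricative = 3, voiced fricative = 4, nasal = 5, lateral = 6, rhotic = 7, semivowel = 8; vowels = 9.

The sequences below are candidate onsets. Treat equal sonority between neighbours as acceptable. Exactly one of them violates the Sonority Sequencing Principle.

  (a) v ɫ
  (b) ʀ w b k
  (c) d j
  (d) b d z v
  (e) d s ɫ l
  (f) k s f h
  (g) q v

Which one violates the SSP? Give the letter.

(a) v ɫ: profile 4-6 — obeys.
(b) ʀ w b k: profile 7-8-2-1 — violates.
(c) d j: profile 2-8 — obeys.
(d) b d z v: profile 2-2-4-4 — obeys.
(e) d s ɫ l: profile 2-3-6-6 — obeys.
(f) k s f h: profile 1-3-3-3 — obeys.
(g) q v: profile 1-4 — obeys.

b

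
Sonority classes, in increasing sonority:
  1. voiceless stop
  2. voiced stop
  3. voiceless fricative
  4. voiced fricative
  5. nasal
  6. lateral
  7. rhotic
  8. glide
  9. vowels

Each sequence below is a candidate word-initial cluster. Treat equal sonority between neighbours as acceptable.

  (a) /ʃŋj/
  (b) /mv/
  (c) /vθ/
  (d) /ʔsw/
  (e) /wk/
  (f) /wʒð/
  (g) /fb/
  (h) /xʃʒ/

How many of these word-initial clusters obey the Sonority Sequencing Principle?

3

(a) /ʃŋj/: profile 3-5-8 — obeys.
(b) /mv/: profile 5-4 — violates.
(c) /vθ/: profile 4-3 — violates.
(d) /ʔsw/: profile 1-3-8 — obeys.
(e) /wk/: profile 8-1 — violates.
(f) /wʒð/: profile 8-4-4 — violates.
(g) /fb/: profile 3-2 — violates.
(h) /xʃʒ/: profile 3-3-4 — obeys.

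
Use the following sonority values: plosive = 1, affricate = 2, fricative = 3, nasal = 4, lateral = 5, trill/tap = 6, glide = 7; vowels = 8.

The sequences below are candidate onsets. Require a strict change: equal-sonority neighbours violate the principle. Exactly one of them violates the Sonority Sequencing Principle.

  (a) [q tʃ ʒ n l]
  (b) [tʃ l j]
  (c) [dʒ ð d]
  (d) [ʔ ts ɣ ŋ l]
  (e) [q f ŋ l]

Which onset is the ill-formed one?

(a) 1-2-3-4-5 → obeys
(b) 2-5-7 → obeys
(c) 2-3-1 → violates
(d) 1-2-3-4-5 → obeys
(e) 1-3-4-5 → obeys

c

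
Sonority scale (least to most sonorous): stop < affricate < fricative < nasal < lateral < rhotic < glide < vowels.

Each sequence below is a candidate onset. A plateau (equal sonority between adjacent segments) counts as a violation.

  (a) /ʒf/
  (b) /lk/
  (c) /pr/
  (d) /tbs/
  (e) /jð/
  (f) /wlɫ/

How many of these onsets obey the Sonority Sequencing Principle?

(a) 3-3 → violates
(b) 5-1 → violates
(c) 1-6 → obeys
(d) 1-1-3 → violates
(e) 7-3 → violates
(f) 7-5-5 → violates

1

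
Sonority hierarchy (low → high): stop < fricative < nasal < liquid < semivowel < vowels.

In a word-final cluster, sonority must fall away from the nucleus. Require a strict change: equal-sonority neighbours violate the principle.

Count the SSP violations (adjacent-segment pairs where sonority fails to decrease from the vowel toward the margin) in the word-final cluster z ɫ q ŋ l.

/z/: fricative = 2.
/ɫ/: liquid = 4.
/q/: stop = 1.
/ŋ/: nasal = 3.
/l/: liquid = 4.
/z/→/ɫ/: 2→4 (does not fall) — violation.
/ɫ/→/q/: 4→1 (falls) — ok.
/q/→/ŋ/: 1→3 (does not fall) — violation.
/ŋ/→/l/: 3→4 (does not fall) — violation.

3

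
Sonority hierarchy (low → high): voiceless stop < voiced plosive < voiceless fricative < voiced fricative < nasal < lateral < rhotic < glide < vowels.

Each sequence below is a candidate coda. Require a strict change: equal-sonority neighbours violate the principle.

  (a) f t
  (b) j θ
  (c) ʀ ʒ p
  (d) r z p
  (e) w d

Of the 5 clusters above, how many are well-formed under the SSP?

(a) 3-1 → obeys
(b) 8-3 → obeys
(c) 7-4-1 → obeys
(d) 7-4-1 → obeys
(e) 8-2 → obeys

5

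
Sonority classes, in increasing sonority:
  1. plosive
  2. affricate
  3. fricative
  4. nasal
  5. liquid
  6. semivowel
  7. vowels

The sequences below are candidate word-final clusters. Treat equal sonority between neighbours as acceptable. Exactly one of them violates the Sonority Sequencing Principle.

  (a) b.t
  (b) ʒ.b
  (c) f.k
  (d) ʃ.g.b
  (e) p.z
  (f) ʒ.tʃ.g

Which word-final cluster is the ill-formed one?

e

(a) b.t: profile 1-1 — obeys.
(b) ʒ.b: profile 3-1 — obeys.
(c) f.k: profile 3-1 — obeys.
(d) ʃ.g.b: profile 3-1-1 — obeys.
(e) p.z: profile 1-3 — violates.
(f) ʒ.tʃ.g: profile 3-2-1 — obeys.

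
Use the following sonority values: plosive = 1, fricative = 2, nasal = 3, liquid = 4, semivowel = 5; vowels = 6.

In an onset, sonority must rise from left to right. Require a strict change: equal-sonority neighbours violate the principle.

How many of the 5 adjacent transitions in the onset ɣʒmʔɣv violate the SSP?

/ɣ/ — fricative, sonority 2.
/ʒ/ — fricative, sonority 2.
/m/ — nasal, sonority 3.
/ʔ/ — plosive, sonority 1.
/ɣ/ — fricative, sonority 2.
/v/ — fricative, sonority 2.
/ɣ/→/ʒ/: 2→2 (plateau) — violation.
/ʒ/→/m/: 2→3 (rises) — ok.
/m/→/ʔ/: 3→1 (does not rise) — violation.
/ʔ/→/ɣ/: 1→2 (rises) — ok.
/ɣ/→/v/: 2→2 (plateau) — violation.

3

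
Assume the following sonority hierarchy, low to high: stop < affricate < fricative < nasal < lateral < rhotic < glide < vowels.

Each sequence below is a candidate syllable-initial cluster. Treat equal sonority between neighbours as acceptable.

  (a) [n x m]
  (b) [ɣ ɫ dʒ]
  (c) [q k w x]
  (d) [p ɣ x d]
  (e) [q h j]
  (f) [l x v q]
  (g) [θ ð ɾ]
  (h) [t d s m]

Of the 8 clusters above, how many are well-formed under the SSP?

(a) [n x m]: profile 4-3-4 — violates.
(b) [ɣ ɫ dʒ]: profile 3-5-2 — violates.
(c) [q k w x]: profile 1-1-7-3 — violates.
(d) [p ɣ x d]: profile 1-3-3-1 — violates.
(e) [q h j]: profile 1-3-7 — obeys.
(f) [l x v q]: profile 5-3-3-1 — violates.
(g) [θ ð ɾ]: profile 3-3-6 — obeys.
(h) [t d s m]: profile 1-1-3-4 — obeys.

3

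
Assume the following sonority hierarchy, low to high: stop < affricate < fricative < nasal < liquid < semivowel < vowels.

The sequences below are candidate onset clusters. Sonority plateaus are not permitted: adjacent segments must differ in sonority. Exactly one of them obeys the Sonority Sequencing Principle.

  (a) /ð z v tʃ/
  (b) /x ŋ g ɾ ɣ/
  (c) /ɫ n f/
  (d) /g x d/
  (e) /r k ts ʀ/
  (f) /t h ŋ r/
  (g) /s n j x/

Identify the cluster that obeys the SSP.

f

(a) 3-3-3-2 → violates
(b) 3-4-1-5-3 → violates
(c) 5-4-3 → violates
(d) 1-3-1 → violates
(e) 5-1-2-5 → violates
(f) 1-3-4-5 → obeys
(g) 3-4-6-3 → violates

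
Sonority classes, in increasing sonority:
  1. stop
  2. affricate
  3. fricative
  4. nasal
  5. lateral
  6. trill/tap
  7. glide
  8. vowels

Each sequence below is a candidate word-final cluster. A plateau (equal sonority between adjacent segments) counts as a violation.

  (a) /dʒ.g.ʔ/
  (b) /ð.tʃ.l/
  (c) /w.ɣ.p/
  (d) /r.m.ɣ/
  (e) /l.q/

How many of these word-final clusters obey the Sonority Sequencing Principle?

3

(a) 2-1-1 → violates
(b) 3-2-5 → violates
(c) 7-3-1 → obeys
(d) 6-4-3 → obeys
(e) 5-1 → obeys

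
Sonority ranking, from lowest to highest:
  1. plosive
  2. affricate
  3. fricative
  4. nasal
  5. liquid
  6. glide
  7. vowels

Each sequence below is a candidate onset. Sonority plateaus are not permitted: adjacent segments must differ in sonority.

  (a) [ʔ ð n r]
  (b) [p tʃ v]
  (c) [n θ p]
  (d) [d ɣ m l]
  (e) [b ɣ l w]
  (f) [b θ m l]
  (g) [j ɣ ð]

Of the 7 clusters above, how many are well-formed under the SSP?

(a) 1-3-4-5 → obeys
(b) 1-2-3 → obeys
(c) 4-3-1 → violates
(d) 1-3-4-5 → obeys
(e) 1-3-5-6 → obeys
(f) 1-3-4-5 → obeys
(g) 6-3-3 → violates

5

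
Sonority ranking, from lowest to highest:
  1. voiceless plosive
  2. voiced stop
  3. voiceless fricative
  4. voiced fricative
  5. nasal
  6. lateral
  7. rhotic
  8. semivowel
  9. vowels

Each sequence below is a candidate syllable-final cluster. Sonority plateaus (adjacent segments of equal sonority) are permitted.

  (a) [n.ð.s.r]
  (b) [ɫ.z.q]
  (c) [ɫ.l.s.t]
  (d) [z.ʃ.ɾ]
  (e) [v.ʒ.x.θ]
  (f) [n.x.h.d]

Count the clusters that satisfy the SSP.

4

(a) 5-4-3-7 → violates
(b) 6-4-1 → obeys
(c) 6-6-3-1 → obeys
(d) 4-3-7 → violates
(e) 4-4-3-3 → obeys
(f) 5-3-3-2 → obeys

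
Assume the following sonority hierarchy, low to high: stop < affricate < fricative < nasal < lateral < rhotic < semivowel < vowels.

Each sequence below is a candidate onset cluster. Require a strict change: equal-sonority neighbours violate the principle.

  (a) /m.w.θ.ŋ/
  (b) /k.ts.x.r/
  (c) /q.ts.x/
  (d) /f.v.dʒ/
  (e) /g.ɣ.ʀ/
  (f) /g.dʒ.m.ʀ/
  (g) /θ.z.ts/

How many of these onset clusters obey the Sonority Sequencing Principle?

4

(a) sonority 4-7-3-4: ill-formed.
(b) sonority 1-2-3-6: well-formed.
(c) sonority 1-2-3: well-formed.
(d) sonority 3-3-2: ill-formed.
(e) sonority 1-3-6: well-formed.
(f) sonority 1-2-4-6: well-formed.
(g) sonority 3-3-2: ill-formed.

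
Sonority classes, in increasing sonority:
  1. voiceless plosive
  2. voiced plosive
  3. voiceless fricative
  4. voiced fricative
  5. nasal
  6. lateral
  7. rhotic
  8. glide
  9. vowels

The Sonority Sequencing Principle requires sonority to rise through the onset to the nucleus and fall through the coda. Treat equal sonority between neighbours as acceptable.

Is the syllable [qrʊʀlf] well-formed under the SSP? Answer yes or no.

yes

Onset: /q/ is a voiceless plosive (sonority 1), /r/ is a rhotic (sonority 7); then the nucleus /ʊ/ (sonority 9).
Onset profile 1-7-9 — rises to the nucleus.
Coda: /ʀ/ is a rhotic (sonority 7), /l/ is a lateral (sonority 6), /f/ is a voiceless fricative (sonority 3).
Coda profile 9-7-6-3 — falls from the nucleus.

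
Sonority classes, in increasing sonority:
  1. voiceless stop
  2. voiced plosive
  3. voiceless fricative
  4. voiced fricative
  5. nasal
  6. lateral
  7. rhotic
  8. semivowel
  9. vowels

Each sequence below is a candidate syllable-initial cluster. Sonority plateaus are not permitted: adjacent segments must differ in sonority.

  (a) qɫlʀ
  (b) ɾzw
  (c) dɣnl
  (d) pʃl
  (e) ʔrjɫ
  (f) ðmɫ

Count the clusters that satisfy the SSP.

3

(a) qɫlʀ: profile 1-6-6-7 — violates.
(b) ɾzw: profile 7-4-8 — violates.
(c) dɣnl: profile 2-4-5-6 — obeys.
(d) pʃl: profile 1-3-6 — obeys.
(e) ʔrjɫ: profile 1-7-8-6 — violates.
(f) ðmɫ: profile 4-5-6 — obeys.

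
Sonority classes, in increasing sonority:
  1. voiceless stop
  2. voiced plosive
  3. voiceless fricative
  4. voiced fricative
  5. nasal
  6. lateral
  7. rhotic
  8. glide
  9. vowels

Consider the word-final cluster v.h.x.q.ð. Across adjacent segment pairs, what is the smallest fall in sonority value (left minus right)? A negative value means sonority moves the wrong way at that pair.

-3

/v/: voiced fricative = 4.
/h/: voiceless fricative = 3.
/x/: voiceless fricative = 3.
/q/: voiceless stop = 1.
/ð/: voiced fricative = 4.
/v/→/h/: change +1.
/h/→/x/: change +0.
/x/→/q/: change +2.
/q/→/ð/: change -3.
Minimum = -3.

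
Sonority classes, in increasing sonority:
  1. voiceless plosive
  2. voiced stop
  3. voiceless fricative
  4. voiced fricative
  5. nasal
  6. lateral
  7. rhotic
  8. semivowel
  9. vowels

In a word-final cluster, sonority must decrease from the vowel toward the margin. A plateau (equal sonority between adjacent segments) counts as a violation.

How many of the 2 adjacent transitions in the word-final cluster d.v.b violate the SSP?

/d/ is a voiced stop (sonority 2).
/v/ is a voiced fricative (sonority 4).
/b/ is a voiced stop (sonority 2).
/d/→/v/: 2→4 (does not fall) — violation.
/v/→/b/: 4→2 (falls) — ok.

1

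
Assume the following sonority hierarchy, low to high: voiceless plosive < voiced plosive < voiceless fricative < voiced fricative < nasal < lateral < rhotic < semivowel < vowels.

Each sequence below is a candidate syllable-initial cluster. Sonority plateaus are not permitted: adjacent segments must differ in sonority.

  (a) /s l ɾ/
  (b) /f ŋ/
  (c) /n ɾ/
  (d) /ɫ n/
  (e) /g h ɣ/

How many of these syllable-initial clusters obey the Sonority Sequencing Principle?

4

(a) sonority 3-6-7: well-formed.
(b) sonority 3-5: well-formed.
(c) sonority 5-7: well-formed.
(d) sonority 6-5: ill-formed.
(e) sonority 2-3-4: well-formed.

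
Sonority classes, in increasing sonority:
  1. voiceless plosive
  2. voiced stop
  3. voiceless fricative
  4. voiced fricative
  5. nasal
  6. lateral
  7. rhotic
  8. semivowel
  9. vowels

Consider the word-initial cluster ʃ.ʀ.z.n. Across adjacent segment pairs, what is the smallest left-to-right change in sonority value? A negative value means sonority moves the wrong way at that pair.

/ʃ/: voiceless fricative = 3.
/ʀ/: rhotic = 7.
/z/: voiced fricative = 4.
/n/: nasal = 5.
/ʃ/→/ʀ/: change +4.
/ʀ/→/z/: change -3.
/z/→/n/: change +1.
Minimum = -3.

-3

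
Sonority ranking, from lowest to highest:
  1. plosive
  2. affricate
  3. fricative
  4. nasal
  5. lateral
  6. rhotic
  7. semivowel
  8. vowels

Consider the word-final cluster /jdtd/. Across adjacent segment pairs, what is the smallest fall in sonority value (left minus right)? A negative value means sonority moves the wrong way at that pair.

/j/ — semivowel, sonority 7.
/d/ — plosive, sonority 1.
/t/ — plosive, sonority 1.
/d/ — plosive, sonority 1.
/j/→/d/: change +6.
/d/→/t/: change +0.
/t/→/d/: change +0.
Minimum = 0.

0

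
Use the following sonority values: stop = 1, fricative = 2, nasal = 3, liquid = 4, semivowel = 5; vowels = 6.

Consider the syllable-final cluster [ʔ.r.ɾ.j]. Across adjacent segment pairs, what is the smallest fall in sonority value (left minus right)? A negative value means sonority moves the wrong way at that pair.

-3

/ʔ/ is a stop (sonority 1).
/r/ is a liquid (sonority 4).
/ɾ/ is a liquid (sonority 4).
/j/ is a semivowel (sonority 5).
/ʔ/→/r/: change -3.
/r/→/ɾ/: change +0.
/ɾ/→/j/: change -1.
Minimum = -3.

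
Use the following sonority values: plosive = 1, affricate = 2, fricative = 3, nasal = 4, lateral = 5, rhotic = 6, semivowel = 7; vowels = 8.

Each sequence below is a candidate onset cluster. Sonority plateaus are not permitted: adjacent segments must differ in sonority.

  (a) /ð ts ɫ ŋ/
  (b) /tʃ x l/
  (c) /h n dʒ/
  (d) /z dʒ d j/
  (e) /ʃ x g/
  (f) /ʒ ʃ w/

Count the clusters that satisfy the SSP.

1

(a) /ð ts ɫ ŋ/: profile 3-2-5-4 — violates.
(b) /tʃ x l/: profile 2-3-5 — obeys.
(c) /h n dʒ/: profile 3-4-2 — violates.
(d) /z dʒ d j/: profile 3-2-1-7 — violates.
(e) /ʃ x g/: profile 3-3-1 — violates.
(f) /ʒ ʃ w/: profile 3-3-7 — violates.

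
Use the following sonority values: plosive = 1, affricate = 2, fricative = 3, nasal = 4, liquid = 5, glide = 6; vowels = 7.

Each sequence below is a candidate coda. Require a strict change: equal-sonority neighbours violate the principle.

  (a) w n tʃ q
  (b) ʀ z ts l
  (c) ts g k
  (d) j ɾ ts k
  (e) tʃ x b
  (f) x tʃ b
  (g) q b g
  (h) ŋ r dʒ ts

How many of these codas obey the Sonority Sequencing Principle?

3

(a) w n tʃ q: profile 6-4-2-1 — obeys.
(b) ʀ z ts l: profile 5-3-2-5 — violates.
(c) ts g k: profile 2-1-1 — violates.
(d) j ɾ ts k: profile 6-5-2-1 — obeys.
(e) tʃ x b: profile 2-3-1 — violates.
(f) x tʃ b: profile 3-2-1 — obeys.
(g) q b g: profile 1-1-1 — violates.
(h) ŋ r dʒ ts: profile 4-5-2-2 — violates.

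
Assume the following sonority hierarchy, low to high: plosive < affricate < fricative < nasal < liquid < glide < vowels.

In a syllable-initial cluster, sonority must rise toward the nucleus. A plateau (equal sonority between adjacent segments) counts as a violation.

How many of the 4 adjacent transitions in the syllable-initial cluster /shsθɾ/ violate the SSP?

3

/s/: fricative = 3.
/h/: fricative = 3.
/s/: fricative = 3.
/θ/: fricative = 3.
/ɾ/: liquid = 5.
/s/→/h/: 3→3 (plateau) — violation.
/h/→/s/: 3→3 (plateau) — violation.
/s/→/θ/: 3→3 (plateau) — violation.
/θ/→/ɾ/: 3→5 (rises) — ok.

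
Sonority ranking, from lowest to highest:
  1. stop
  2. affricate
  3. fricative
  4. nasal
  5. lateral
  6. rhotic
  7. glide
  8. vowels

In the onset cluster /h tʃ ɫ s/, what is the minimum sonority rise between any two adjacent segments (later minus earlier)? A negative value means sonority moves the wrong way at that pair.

/h/ is a fricative (sonority 3).
/tʃ/ is an affricate (sonority 2).
/ɫ/ is a lateral (sonority 5).
/s/ is a fricative (sonority 3).
/h/→/tʃ/: change -1.
/tʃ/→/ɫ/: change +3.
/ɫ/→/s/: change -2.
Minimum = -2.

-2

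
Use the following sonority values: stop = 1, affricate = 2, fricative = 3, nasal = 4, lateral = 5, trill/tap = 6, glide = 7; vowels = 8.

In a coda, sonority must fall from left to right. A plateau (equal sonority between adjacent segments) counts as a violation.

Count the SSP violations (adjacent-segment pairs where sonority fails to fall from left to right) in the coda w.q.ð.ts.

/w/ — glide, sonority 7.
/q/ — stop, sonority 1.
/ð/ — fricative, sonority 3.
/ts/ — affricate, sonority 2.
/w/→/q/: 7→1 (falls) — ok.
/q/→/ð/: 1→3 (does not fall) — violation.
/ð/→/ts/: 3→2 (falls) — ok.

1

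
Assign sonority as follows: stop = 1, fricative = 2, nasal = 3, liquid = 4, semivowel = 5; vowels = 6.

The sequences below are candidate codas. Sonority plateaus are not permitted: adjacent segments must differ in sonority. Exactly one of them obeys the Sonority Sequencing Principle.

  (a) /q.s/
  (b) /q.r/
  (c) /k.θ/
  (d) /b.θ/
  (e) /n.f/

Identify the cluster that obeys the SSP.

(a) 1-2 → violates
(b) 1-4 → violates
(c) 1-2 → violates
(d) 1-2 → violates
(e) 3-2 → obeys

e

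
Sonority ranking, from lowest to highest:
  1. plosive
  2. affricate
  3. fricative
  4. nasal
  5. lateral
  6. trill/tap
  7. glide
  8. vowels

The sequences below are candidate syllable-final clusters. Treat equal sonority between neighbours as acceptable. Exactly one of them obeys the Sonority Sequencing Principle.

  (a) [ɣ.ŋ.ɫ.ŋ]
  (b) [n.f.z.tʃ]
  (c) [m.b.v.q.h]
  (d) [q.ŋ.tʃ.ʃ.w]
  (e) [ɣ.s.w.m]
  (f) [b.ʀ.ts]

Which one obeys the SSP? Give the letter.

b

(a) [ɣ.ŋ.ɫ.ŋ]: profile 3-4-5-4 — violates.
(b) [n.f.z.tʃ]: profile 4-3-3-2 — obeys.
(c) [m.b.v.q.h]: profile 4-1-3-1-3 — violates.
(d) [q.ŋ.tʃ.ʃ.w]: profile 1-4-2-3-7 — violates.
(e) [ɣ.s.w.m]: profile 3-3-7-4 — violates.
(f) [b.ʀ.ts]: profile 1-6-2 — violates.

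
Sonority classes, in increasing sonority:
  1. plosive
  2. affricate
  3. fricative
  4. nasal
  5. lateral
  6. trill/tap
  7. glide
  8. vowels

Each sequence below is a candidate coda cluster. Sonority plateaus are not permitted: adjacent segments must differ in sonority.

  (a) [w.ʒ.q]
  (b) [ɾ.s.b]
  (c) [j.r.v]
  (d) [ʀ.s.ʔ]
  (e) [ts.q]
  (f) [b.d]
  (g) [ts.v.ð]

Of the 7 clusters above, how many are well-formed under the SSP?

5

(a) sonority 7-3-1: well-formed.
(b) sonority 6-3-1: well-formed.
(c) sonority 7-6-3: well-formed.
(d) sonority 6-3-1: well-formed.
(e) sonority 2-1: well-formed.
(f) sonority 1-1: ill-formed.
(g) sonority 2-3-3: ill-formed.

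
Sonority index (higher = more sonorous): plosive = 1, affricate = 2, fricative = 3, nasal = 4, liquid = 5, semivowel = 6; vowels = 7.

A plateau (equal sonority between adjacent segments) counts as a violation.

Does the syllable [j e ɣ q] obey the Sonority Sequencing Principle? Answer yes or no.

yes

Onset: /j/ is a semivowel (sonority 6); then the nucleus /e/ (sonority 7).
Onset profile 6-7 — rises to the nucleus.
Coda: /ɣ/ is a fricative (sonority 3), /q/ is a plosive (sonority 1).
Coda profile 7-3-1 — falls from the nucleus.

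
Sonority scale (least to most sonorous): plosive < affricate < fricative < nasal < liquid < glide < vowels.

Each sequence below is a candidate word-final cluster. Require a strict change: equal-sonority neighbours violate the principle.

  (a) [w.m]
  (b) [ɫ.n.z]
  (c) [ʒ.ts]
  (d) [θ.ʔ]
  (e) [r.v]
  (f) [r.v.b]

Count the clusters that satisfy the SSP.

6

(a) sonority 6-4: well-formed.
(b) sonority 5-4-3: well-formed.
(c) sonority 3-2: well-formed.
(d) sonority 3-1: well-formed.
(e) sonority 5-3: well-formed.
(f) sonority 5-3-1: well-formed.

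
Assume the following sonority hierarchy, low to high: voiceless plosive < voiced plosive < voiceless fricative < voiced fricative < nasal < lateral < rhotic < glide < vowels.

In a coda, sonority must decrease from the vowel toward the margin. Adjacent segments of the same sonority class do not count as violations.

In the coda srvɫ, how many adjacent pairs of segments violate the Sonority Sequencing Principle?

2

/s/ is a voiceless fricative (sonority 3).
/r/ is a rhotic (sonority 7).
/v/ is a voiced fricative (sonority 4).
/ɫ/ is a lateral (sonority 6).
/s/→/r/: 3→7 (does not fall) — violation.
/r/→/v/: 7→4 (falls) — ok.
/v/→/ɫ/: 4→6 (does not fall) — violation.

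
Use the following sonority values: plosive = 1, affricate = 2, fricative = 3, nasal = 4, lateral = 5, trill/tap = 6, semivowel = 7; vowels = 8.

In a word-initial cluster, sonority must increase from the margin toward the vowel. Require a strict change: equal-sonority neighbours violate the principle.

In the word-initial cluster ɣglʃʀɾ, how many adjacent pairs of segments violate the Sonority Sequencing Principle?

/ɣ/ is a fricative (sonority 3).
/g/ is a plosive (sonority 1).
/l/ is a lateral (sonority 5).
/ʃ/ is a fricative (sonority 3).
/ʀ/ is a trill/tap (sonority 6).
/ɾ/ is a trill/tap (sonority 6).
/ɣ/→/g/: 3→1 (does not rise) — violation.
/g/→/l/: 1→5 (rises) — ok.
/l/→/ʃ/: 5→3 (does not rise) — violation.
/ʃ/→/ʀ/: 3→6 (rises) — ok.
/ʀ/→/ɾ/: 6→6 (plateau) — violation.

3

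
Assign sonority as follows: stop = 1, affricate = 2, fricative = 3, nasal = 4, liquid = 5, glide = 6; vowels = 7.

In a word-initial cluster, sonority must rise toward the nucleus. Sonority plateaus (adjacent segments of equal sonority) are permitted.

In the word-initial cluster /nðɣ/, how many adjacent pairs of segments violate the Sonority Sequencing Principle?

1

/n/ is a nasal (sonority 4).
/ð/ is a fricative (sonority 3).
/ɣ/ is a fricative (sonority 3).
/n/→/ð/: 4→3 (does not rise) — violation.
/ð/→/ɣ/: 3→3 (plateau, allowed) — ok.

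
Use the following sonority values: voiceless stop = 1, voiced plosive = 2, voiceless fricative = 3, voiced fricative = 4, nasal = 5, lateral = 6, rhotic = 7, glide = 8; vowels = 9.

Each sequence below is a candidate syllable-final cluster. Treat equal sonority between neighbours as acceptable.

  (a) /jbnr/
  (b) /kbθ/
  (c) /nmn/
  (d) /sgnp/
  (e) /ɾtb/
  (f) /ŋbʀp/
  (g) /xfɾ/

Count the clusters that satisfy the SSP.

1

(a) 8-2-5-7 → violates
(b) 1-2-3 → violates
(c) 5-5-5 → obeys
(d) 3-2-5-1 → violates
(e) 7-1-2 → violates
(f) 5-2-7-1 → violates
(g) 3-3-7 → violates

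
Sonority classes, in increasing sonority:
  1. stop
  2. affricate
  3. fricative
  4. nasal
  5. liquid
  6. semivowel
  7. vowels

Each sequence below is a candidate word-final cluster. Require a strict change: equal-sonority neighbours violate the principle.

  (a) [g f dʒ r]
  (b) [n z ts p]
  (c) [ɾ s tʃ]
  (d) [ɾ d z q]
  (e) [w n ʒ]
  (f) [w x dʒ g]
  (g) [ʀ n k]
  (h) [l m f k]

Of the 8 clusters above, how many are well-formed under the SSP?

6

(a) 1-3-2-5 → violates
(b) 4-3-2-1 → obeys
(c) 5-3-2 → obeys
(d) 5-1-3-1 → violates
(e) 6-4-3 → obeys
(f) 6-3-2-1 → obeys
(g) 5-4-1 → obeys
(h) 5-4-3-1 → obeys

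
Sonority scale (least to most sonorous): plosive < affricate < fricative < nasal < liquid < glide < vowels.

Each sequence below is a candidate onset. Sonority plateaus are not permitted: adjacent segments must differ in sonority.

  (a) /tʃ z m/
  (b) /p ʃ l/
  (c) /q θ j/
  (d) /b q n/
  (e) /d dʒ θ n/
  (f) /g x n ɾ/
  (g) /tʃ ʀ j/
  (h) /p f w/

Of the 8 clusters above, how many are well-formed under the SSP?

(a) /tʃ z m/: profile 2-3-4 — obeys.
(b) /p ʃ l/: profile 1-3-5 — obeys.
(c) /q θ j/: profile 1-3-6 — obeys.
(d) /b q n/: profile 1-1-4 — violates.
(e) /d dʒ θ n/: profile 1-2-3-4 — obeys.
(f) /g x n ɾ/: profile 1-3-4-5 — obeys.
(g) /tʃ ʀ j/: profile 2-5-6 — obeys.
(h) /p f w/: profile 1-3-6 — obeys.

7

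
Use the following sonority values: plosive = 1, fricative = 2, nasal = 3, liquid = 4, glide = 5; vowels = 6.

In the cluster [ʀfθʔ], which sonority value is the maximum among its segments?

4

/ʀ/ — liquid, sonority 4.
/f/ — fricative, sonority 2.
/θ/ — fricative, sonority 2.
/ʔ/ — plosive, sonority 1.
The maximum is 4.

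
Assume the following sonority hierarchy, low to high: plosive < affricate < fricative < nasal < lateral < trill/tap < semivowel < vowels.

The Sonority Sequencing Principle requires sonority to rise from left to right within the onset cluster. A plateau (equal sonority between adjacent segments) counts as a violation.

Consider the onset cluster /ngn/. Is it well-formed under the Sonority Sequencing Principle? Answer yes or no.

/n/: nasal = 4.
/g/: plosive = 1.
/n/: nasal = 4.
The profile is 4-1-4. Between /n/ (4) and /g/ (1) sonority does not rise, so the cluster violates the SSP.

no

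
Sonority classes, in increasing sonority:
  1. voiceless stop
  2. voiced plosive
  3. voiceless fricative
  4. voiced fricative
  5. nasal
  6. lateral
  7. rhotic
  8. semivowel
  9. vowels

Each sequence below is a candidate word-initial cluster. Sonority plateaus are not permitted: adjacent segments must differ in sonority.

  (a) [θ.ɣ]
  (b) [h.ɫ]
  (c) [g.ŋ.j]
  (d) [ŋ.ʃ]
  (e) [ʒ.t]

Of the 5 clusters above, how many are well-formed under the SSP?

(a) 3-4 → obeys
(b) 3-6 → obeys
(c) 2-5-8 → obeys
(d) 5-3 → violates
(e) 4-1 → violates

3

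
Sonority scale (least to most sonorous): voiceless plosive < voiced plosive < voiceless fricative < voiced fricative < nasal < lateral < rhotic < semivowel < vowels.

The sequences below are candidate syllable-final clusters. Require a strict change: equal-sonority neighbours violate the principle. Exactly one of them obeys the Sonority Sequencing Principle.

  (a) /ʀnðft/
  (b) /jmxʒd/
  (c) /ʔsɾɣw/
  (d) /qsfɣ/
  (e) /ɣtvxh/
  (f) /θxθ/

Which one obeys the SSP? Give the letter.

a

(a) /ʀnðft/: profile 7-5-4-3-1 — obeys.
(b) /jmxʒd/: profile 8-5-3-4-2 — violates.
(c) /ʔsɾɣw/: profile 1-3-7-4-8 — violates.
(d) /qsfɣ/: profile 1-3-3-4 — violates.
(e) /ɣtvxh/: profile 4-1-4-3-3 — violates.
(f) /θxθ/: profile 3-3-3 — violates.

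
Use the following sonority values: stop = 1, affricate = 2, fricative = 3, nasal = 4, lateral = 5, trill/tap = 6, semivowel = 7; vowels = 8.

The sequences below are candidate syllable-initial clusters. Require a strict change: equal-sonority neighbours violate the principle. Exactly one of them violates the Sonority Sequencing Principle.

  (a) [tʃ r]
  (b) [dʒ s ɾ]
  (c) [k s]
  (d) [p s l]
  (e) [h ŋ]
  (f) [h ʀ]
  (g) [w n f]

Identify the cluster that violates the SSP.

(a) [tʃ r]: profile 2-6 — obeys.
(b) [dʒ s ɾ]: profile 2-3-6 — obeys.
(c) [k s]: profile 1-3 — obeys.
(d) [p s l]: profile 1-3-5 — obeys.
(e) [h ŋ]: profile 3-4 — obeys.
(f) [h ʀ]: profile 3-6 — obeys.
(g) [w n f]: profile 7-4-3 — violates.

g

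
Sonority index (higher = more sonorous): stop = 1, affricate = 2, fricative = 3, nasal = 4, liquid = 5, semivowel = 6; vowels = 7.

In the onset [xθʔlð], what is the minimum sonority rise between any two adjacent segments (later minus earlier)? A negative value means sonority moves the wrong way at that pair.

/x/ — fricative, sonority 3.
/θ/ — fricative, sonority 3.
/ʔ/ — stop, sonority 1.
/l/ — liquid, sonority 5.
/ð/ — fricative, sonority 3.
/x/→/θ/: change +0.
/θ/→/ʔ/: change -2.
/ʔ/→/l/: change +4.
/l/→/ð/: change -2.
Minimum = -2.

-2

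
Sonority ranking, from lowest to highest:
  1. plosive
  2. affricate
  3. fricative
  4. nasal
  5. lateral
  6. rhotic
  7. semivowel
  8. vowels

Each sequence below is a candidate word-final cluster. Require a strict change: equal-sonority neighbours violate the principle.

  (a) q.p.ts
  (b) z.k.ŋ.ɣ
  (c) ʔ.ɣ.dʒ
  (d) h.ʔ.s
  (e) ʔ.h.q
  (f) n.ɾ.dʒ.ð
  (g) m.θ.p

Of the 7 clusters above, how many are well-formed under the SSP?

(a) sonority 1-1-2: ill-formed.
(b) sonority 3-1-4-3: ill-formed.
(c) sonority 1-3-2: ill-formed.
(d) sonority 3-1-3: ill-formed.
(e) sonority 1-3-1: ill-formed.
(f) sonority 4-6-2-3: ill-formed.
(g) sonority 4-3-1: well-formed.

1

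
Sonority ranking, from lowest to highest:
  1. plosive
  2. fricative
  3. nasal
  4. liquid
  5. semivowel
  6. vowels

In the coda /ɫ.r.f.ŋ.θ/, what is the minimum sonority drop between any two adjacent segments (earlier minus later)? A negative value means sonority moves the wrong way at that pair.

/ɫ/ — liquid, sonority 4.
/r/ — liquid, sonority 4.
/f/ — fricative, sonority 2.
/ŋ/ — nasal, sonority 3.
/θ/ — fricative, sonority 2.
/ɫ/→/r/: change +0.
/r/→/f/: change +2.
/f/→/ŋ/: change -1.
/ŋ/→/θ/: change +1.
Minimum = -1.

-1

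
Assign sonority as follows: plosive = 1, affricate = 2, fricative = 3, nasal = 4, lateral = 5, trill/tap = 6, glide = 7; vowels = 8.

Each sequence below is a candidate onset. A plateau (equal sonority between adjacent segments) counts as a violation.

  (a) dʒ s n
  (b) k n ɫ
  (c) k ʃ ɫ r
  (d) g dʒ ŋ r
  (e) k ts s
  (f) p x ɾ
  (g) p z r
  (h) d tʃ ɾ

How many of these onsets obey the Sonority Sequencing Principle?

(a) dʒ s n: profile 2-3-4 — obeys.
(b) k n ɫ: profile 1-4-5 — obeys.
(c) k ʃ ɫ r: profile 1-3-5-6 — obeys.
(d) g dʒ ŋ r: profile 1-2-4-6 — obeys.
(e) k ts s: profile 1-2-3 — obeys.
(f) p x ɾ: profile 1-3-6 — obeys.
(g) p z r: profile 1-3-6 — obeys.
(h) d tʃ ɾ: profile 1-2-6 — obeys.

8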